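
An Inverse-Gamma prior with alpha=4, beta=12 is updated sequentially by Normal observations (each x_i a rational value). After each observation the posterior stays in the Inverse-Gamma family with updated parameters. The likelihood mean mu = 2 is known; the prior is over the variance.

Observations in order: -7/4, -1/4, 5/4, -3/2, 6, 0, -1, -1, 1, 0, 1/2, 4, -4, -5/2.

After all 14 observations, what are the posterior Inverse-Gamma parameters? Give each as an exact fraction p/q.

alpha=11, beta=2583/32

obs 1: x=-7/4 → posterior Inverse-Gamma(9/2, 609/32)
obs 2: x=-1/4 → posterior Inverse-Gamma(5, 345/16)
obs 3: x=5/4 → posterior Inverse-Gamma(11/2, 699/32)
obs 4: x=-3/2 → posterior Inverse-Gamma(6, 895/32)
obs 5: x=6 → posterior Inverse-Gamma(13/2, 1151/32)
obs 6: x=0 → posterior Inverse-Gamma(7, 1215/32)
obs 7: x=-1 → posterior Inverse-Gamma(15/2, 1359/32)
obs 8: x=-1 → posterior Inverse-Gamma(8, 1503/32)
obs 9: x=1 → posterior Inverse-Gamma(17/2, 1519/32)
obs 10: x=0 → posterior Inverse-Gamma(9, 1583/32)
obs 11: x=1/2 → posterior Inverse-Gamma(19/2, 1619/32)
obs 12: x=4 → posterior Inverse-Gamma(10, 1683/32)
obs 13: x=-4 → posterior Inverse-Gamma(21/2, 2259/32)
obs 14: x=-5/2 → posterior Inverse-Gamma(11, 2583/32)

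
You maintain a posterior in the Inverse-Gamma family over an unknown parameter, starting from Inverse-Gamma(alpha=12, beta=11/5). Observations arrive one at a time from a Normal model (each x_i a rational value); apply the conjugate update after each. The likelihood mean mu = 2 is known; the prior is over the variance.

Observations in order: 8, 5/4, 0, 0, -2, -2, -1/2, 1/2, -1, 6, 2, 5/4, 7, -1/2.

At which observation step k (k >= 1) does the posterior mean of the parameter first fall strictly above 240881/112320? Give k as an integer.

k = 5

obs 1: x=8 → posterior Inverse-Gamma(25/2, 101/5)
obs 2: x=5/4 → posterior Inverse-Gamma(13, 3277/160)
obs 3: x=0 → posterior Inverse-Gamma(27/2, 3597/160)
obs 4: x=0 → posterior Inverse-Gamma(14, 3917/160)
obs 5: x=-2 → posterior Inverse-Gamma(29/2, 5197/160)
obs 6: x=-2 → posterior Inverse-Gamma(15, 6477/160)
obs 7: x=-1/2 → posterior Inverse-Gamma(31/2, 6977/160)
obs 8: x=1/2 → posterior Inverse-Gamma(16, 7157/160)
obs 9: x=-1 → posterior Inverse-Gamma(33/2, 7877/160)
obs 10: x=6 → posterior Inverse-Gamma(17, 9157/160)
obs 11: x=2 → posterior Inverse-Gamma(35/2, 9157/160)
obs 12: x=5/4 → posterior Inverse-Gamma(18, 4601/80)
obs 13: x=7 → posterior Inverse-Gamma(37/2, 5601/80)
obs 14: x=-1/2 → posterior Inverse-Gamma(19, 5851/80)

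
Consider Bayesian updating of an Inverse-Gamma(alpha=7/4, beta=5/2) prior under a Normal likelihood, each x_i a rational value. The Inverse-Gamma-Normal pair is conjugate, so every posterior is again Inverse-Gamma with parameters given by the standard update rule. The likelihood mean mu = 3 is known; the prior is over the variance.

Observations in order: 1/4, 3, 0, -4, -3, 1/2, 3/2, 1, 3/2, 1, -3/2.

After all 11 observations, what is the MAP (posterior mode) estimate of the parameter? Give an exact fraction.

obs 1: x=1/4 → posterior Inverse-Gamma(9/4, 201/32)
obs 2: x=3 → posterior Inverse-Gamma(11/4, 201/32)
obs 3: x=0 → posterior Inverse-Gamma(13/4, 345/32)
obs 4: x=-4 → posterior Inverse-Gamma(15/4, 1129/32)
obs 5: x=-3 → posterior Inverse-Gamma(17/4, 1705/32)
obs 6: x=1/2 → posterior Inverse-Gamma(19/4, 1805/32)
obs 7: x=3/2 → posterior Inverse-Gamma(21/4, 1841/32)
obs 8: x=1 → posterior Inverse-Gamma(23/4, 1905/32)
obs 9: x=3/2 → posterior Inverse-Gamma(25/4, 1941/32)
obs 10: x=1 → posterior Inverse-Gamma(27/4, 2005/32)
obs 11: x=-3/2 → posterior Inverse-Gamma(29/4, 2329/32)

2329/264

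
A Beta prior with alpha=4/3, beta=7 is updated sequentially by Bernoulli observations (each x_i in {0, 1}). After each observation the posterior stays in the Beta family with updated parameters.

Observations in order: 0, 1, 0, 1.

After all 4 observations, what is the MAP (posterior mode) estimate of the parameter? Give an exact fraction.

obs 1: x=0 → posterior Beta(4/3, 8)
obs 2: x=1 → posterior Beta(7/3, 8)
obs 3: x=0 → posterior Beta(7/3, 9)
obs 4: x=1 → posterior Beta(10/3, 9)

7/31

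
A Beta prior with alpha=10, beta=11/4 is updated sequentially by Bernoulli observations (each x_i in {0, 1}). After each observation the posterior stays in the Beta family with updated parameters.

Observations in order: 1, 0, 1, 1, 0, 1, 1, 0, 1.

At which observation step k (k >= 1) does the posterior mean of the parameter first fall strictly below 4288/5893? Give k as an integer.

obs 1: x=1 → posterior Beta(11, 11/4)
obs 2: x=0 → posterior Beta(11, 15/4)
obs 3: x=1 → posterior Beta(12, 15/4)
obs 4: x=1 → posterior Beta(13, 15/4)
obs 5: x=0 → posterior Beta(13, 19/4)
obs 6: x=1 → posterior Beta(14, 19/4)
obs 7: x=1 → posterior Beta(15, 19/4)
obs 8: x=0 → posterior Beta(15, 23/4)
obs 9: x=1 → posterior Beta(16, 23/4)

k = 8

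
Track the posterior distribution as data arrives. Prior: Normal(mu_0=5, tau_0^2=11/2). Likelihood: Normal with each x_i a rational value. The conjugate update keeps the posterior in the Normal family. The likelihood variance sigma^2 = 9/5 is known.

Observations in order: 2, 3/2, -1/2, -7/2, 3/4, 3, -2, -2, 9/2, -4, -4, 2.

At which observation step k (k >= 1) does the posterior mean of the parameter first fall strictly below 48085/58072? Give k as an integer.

k = 4

obs 1: x=2 → posterior Normal(200/73, 99/73)
obs 2: x=3/2 → posterior Normal(565/256, 99/128)
obs 3: x=-1/2 → posterior Normal(85/61, 33/61)
obs 4: x=-7/2 → posterior Normal(125/476, 99/238)
obs 5: x=3/4 → posterior Normal(415/1172, 99/293)
obs 6: x=3 → posterior Normal(1075/1392, 33/116)
obs 7: x=-2 → posterior Normal(635/1612, 99/403)
obs 8: x=-2 → posterior Normal(195/1832, 99/458)
obs 9: x=9/2 → posterior Normal(395/684, 11/57)
obs 10: x=-4 → posterior Normal(305/2272, 99/568)
obs 11: x=-4 → posterior Normal(-575/2492, 99/623)
obs 12: x=2 → posterior Normal(-45/904, 33/226)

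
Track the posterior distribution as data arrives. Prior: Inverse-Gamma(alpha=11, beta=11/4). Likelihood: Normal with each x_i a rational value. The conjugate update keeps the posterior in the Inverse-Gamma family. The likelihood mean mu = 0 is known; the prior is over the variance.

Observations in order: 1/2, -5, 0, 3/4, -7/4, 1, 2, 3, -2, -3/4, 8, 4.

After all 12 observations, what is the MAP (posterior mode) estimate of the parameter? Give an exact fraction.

709/192

obs 1: x=1/2 → posterior Inverse-Gamma(23/2, 23/8)
obs 2: x=-5 → posterior Inverse-Gamma(12, 123/8)
obs 3: x=0 → posterior Inverse-Gamma(25/2, 123/8)
obs 4: x=3/4 → posterior Inverse-Gamma(13, 501/32)
obs 5: x=-7/4 → posterior Inverse-Gamma(27/2, 275/16)
obs 6: x=1 → posterior Inverse-Gamma(14, 283/16)
obs 7: x=2 → posterior Inverse-Gamma(29/2, 315/16)
obs 8: x=3 → posterior Inverse-Gamma(15, 387/16)
obs 9: x=-2 → posterior Inverse-Gamma(31/2, 419/16)
obs 10: x=-3/4 → posterior Inverse-Gamma(16, 847/32)
obs 11: x=8 → posterior Inverse-Gamma(33/2, 1871/32)
obs 12: x=4 → posterior Inverse-Gamma(17, 2127/32)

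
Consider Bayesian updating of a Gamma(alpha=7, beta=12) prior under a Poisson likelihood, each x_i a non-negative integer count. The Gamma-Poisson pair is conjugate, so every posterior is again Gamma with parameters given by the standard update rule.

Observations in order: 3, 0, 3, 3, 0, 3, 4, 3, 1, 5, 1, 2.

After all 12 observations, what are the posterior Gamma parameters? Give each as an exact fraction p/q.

alpha=35, beta=24

obs 1: x=3 → posterior Gamma(10, 13)
obs 2: x=0 → posterior Gamma(10, 14)
obs 3: x=3 → posterior Gamma(13, 15)
obs 4: x=3 → posterior Gamma(16, 16)
obs 5: x=0 → posterior Gamma(16, 17)
obs 6: x=3 → posterior Gamma(19, 18)
obs 7: x=4 → posterior Gamma(23, 19)
obs 8: x=3 → posterior Gamma(26, 20)
obs 9: x=1 → posterior Gamma(27, 21)
obs 10: x=5 → posterior Gamma(32, 22)
obs 11: x=1 → posterior Gamma(33, 23)
obs 12: x=2 → posterior Gamma(35, 24)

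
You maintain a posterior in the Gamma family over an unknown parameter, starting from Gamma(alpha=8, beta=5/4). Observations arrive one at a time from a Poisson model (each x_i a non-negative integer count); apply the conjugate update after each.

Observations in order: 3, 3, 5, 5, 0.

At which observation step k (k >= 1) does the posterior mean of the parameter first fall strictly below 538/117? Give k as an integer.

k = 2

obs 1: x=3 → posterior Gamma(11, 9/4)
obs 2: x=3 → posterior Gamma(14, 13/4)
obs 3: x=5 → posterior Gamma(19, 17/4)
obs 4: x=5 → posterior Gamma(24, 21/4)
obs 5: x=0 → posterior Gamma(24, 25/4)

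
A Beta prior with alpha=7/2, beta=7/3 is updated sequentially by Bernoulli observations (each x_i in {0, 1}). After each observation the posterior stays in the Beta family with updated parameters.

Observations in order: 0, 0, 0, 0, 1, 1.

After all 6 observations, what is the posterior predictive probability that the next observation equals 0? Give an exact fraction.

obs 1: x=0 → posterior Beta(7/2, 10/3)
obs 2: x=0 → posterior Beta(7/2, 13/3)
obs 3: x=0 → posterior Beta(7/2, 16/3)
obs 4: x=0 → posterior Beta(7/2, 19/3)
obs 5: x=1 → posterior Beta(9/2, 19/3)
obs 6: x=1 → posterior Beta(11/2, 19/3)

38/71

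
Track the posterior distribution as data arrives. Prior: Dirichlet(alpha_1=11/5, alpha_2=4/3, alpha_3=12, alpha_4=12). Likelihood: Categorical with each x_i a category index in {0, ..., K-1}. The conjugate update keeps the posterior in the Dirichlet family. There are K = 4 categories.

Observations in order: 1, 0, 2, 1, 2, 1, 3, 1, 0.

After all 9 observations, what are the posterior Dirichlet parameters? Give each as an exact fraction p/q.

obs 1: x=1 → posterior Dirichlet(11/5, 7/3, 12, 12)
obs 2: x=0 → posterior Dirichlet(16/5, 7/3, 12, 12)
obs 3: x=2 → posterior Dirichlet(16/5, 7/3, 13, 12)
obs 4: x=1 → posterior Dirichlet(16/5, 10/3, 13, 12)
obs 5: x=2 → posterior Dirichlet(16/5, 10/3, 14, 12)
obs 6: x=1 → posterior Dirichlet(16/5, 13/3, 14, 12)
obs 7: x=3 → posterior Dirichlet(16/5, 13/3, 14, 13)
obs 8: x=1 → posterior Dirichlet(16/5, 16/3, 14, 13)
obs 9: x=0 → posterior Dirichlet(21/5, 16/3, 14, 13)

alpha_1=21/5, alpha_2=16/3, alpha_3=14, alpha_4=13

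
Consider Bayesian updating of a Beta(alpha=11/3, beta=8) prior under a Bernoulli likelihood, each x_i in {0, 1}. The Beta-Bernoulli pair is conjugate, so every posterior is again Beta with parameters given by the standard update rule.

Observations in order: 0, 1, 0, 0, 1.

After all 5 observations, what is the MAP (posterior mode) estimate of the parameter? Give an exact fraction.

obs 1: x=0 → posterior Beta(11/3, 9)
obs 2: x=1 → posterior Beta(14/3, 9)
obs 3: x=0 → posterior Beta(14/3, 10)
obs 4: x=0 → posterior Beta(14/3, 11)
obs 5: x=1 → posterior Beta(17/3, 11)

7/22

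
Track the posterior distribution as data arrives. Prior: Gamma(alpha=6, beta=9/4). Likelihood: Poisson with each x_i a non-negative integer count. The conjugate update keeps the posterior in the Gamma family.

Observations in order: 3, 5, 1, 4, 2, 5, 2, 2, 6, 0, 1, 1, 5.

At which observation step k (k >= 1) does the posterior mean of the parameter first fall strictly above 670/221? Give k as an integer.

k = 2

obs 1: x=3 → posterior Gamma(9, 13/4)
obs 2: x=5 → posterior Gamma(14, 17/4)
obs 3: x=1 → posterior Gamma(15, 21/4)
obs 4: x=4 → posterior Gamma(19, 25/4)
obs 5: x=2 → posterior Gamma(21, 29/4)
obs 6: x=5 → posterior Gamma(26, 33/4)
obs 7: x=2 → posterior Gamma(28, 37/4)
obs 8: x=2 → posterior Gamma(30, 41/4)
obs 9: x=6 → posterior Gamma(36, 45/4)
obs 10: x=0 → posterior Gamma(36, 49/4)
obs 11: x=1 → posterior Gamma(37, 53/4)
obs 12: x=1 → posterior Gamma(38, 57/4)
obs 13: x=5 → posterior Gamma(43, 61/4)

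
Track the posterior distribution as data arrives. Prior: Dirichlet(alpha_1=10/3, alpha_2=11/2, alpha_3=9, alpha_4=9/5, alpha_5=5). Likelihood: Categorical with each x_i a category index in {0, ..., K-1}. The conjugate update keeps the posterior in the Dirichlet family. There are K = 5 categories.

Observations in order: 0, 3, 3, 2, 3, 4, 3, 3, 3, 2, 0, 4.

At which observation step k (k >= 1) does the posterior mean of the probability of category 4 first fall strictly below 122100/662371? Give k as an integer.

k = 3

obs 1: x=0 → posterior Dirichlet(13/3, 11/2, 9, 9/5, 5)
obs 2: x=3 → posterior Dirichlet(13/3, 11/2, 9, 14/5, 5)
obs 3: x=3 → posterior Dirichlet(13/3, 11/2, 9, 19/5, 5)
obs 4: x=2 → posterior Dirichlet(13/3, 11/2, 10, 19/5, 5)
obs 5: x=3 → posterior Dirichlet(13/3, 11/2, 10, 24/5, 5)
obs 6: x=4 → posterior Dirichlet(13/3, 11/2, 10, 24/5, 6)
obs 7: x=3 → posterior Dirichlet(13/3, 11/2, 10, 29/5, 6)
obs 8: x=3 → posterior Dirichlet(13/3, 11/2, 10, 34/5, 6)
obs 9: x=3 → posterior Dirichlet(13/3, 11/2, 10, 39/5, 6)
obs 10: x=2 → posterior Dirichlet(13/3, 11/2, 11, 39/5, 6)
obs 11: x=0 → posterior Dirichlet(16/3, 11/2, 11, 39/5, 6)
obs 12: x=4 → posterior Dirichlet(16/3, 11/2, 11, 39/5, 7)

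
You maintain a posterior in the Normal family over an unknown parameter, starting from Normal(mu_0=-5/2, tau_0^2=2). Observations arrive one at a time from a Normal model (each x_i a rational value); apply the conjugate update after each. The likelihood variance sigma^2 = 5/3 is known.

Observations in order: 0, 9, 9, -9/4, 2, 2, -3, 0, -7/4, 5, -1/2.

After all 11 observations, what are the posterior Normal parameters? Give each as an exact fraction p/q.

mu_0=209/142, tau_0^2=10/71

obs 1: x=0 → posterior Normal(-25/22, 10/11)
obs 2: x=9 → posterior Normal(83/34, 10/17)
obs 3: x=9 → posterior Normal(191/46, 10/23)
obs 4: x=-9/4 → posterior Normal(82/29, 10/29)
obs 5: x=2 → posterior Normal(94/35, 2/7)
obs 6: x=2 → posterior Normal(106/41, 10/41)
obs 7: x=-3 → posterior Normal(88/47, 10/47)
obs 8: x=0 → posterior Normal(88/53, 10/53)
obs 9: x=-7/4 → posterior Normal(155/118, 10/59)
obs 10: x=5 → posterior Normal(43/26, 2/13)
obs 11: x=-1/2 → posterior Normal(209/142, 10/71)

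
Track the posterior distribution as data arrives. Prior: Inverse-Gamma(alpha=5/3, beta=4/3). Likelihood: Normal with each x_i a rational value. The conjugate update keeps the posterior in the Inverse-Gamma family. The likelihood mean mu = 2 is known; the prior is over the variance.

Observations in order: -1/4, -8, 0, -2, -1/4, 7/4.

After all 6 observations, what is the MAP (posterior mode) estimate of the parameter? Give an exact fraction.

obs 1: x=-1/4 → posterior Inverse-Gamma(13/6, 371/96)
obs 2: x=-8 → posterior Inverse-Gamma(8/3, 5171/96)
obs 3: x=0 → posterior Inverse-Gamma(19/6, 5363/96)
obs 4: x=-2 → posterior Inverse-Gamma(11/3, 6131/96)
obs 5: x=-1/4 → posterior Inverse-Gamma(25/6, 3187/48)
obs 6: x=7/4 → posterior Inverse-Gamma(14/3, 6377/96)

6377/544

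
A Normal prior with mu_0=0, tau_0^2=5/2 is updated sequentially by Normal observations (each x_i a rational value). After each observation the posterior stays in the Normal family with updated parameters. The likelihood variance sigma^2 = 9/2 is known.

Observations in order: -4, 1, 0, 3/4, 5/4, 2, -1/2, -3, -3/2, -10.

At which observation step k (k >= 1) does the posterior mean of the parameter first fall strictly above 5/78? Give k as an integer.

k = 6

obs 1: x=-4 → posterior Normal(-10/7, 45/28)
obs 2: x=1 → posterior Normal(-15/19, 45/38)
obs 3: x=0 → posterior Normal(-5/8, 15/16)
obs 4: x=3/4 → posterior Normal(-45/116, 45/58)
obs 5: x=5/4 → posterior Normal(-5/34, 45/68)
obs 6: x=2 → posterior Normal(5/39, 15/26)
obs 7: x=-1/2 → posterior Normal(5/88, 45/88)
obs 8: x=-3 → posterior Normal(-25/98, 45/98)
obs 9: x=-3/2 → posterior Normal(-10/27, 5/12)
obs 10: x=-10 → posterior Normal(-70/59, 45/118)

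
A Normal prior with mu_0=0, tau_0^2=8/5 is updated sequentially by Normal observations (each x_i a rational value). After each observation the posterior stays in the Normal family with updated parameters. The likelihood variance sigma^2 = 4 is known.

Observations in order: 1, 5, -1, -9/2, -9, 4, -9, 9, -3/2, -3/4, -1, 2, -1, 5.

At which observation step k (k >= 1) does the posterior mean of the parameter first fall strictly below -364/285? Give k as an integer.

obs 1: x=1 → posterior Normal(2/7, 8/7)
obs 2: x=5 → posterior Normal(4/3, 8/9)
obs 3: x=-1 → posterior Normal(10/11, 8/11)
obs 4: x=-9/2 → posterior Normal(1/13, 8/13)
obs 5: x=-9 → posterior Normal(-17/15, 8/15)
obs 6: x=4 → posterior Normal(-9/17, 8/17)
obs 7: x=-9 → posterior Normal(-27/19, 8/19)
obs 8: x=9 → posterior Normal(-3/7, 8/21)
obs 9: x=-3/2 → posterior Normal(-12/23, 8/23)
obs 10: x=-3/4 → posterior Normal(-27/50, 8/25)
obs 11: x=-1 → posterior Normal(-31/54, 8/27)
obs 12: x=2 → posterior Normal(-23/58, 8/29)
obs 13: x=-1 → posterior Normal(-27/62, 8/31)
obs 14: x=5 → posterior Normal(-7/66, 8/33)

k = 7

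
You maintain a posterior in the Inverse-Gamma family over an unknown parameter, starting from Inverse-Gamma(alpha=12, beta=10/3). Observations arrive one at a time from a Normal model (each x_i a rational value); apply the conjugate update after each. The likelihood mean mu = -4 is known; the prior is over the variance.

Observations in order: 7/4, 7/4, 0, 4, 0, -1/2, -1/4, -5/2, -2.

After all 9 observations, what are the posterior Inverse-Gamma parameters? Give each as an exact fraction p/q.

alpha=33/2, beta=9665/96

obs 1: x=7/4 → posterior Inverse-Gamma(25/2, 1907/96)
obs 2: x=7/4 → posterior Inverse-Gamma(13, 1747/48)
obs 3: x=0 → posterior Inverse-Gamma(27/2, 2131/48)
obs 4: x=4 → posterior Inverse-Gamma(14, 3667/48)
obs 5: x=0 → posterior Inverse-Gamma(29/2, 4051/48)
obs 6: x=-1/2 → posterior Inverse-Gamma(15, 4345/48)
obs 7: x=-1/4 → posterior Inverse-Gamma(31/2, 9365/96)
obs 8: x=-5/2 → posterior Inverse-Gamma(16, 9473/96)
obs 9: x=-2 → posterior Inverse-Gamma(33/2, 9665/96)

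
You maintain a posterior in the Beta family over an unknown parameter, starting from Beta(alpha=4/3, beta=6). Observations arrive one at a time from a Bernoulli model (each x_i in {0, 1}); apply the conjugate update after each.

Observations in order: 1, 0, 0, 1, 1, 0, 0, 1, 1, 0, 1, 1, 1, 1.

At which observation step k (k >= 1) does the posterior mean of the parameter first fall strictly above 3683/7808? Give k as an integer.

obs 1: x=1 → posterior Beta(7/3, 6)
obs 2: x=0 → posterior Beta(7/3, 7)
obs 3: x=0 → posterior Beta(7/3, 8)
obs 4: x=1 → posterior Beta(10/3, 8)
obs 5: x=1 → posterior Beta(13/3, 8)
obs 6: x=0 → posterior Beta(13/3, 9)
obs 7: x=0 → posterior Beta(13/3, 10)
obs 8: x=1 → posterior Beta(16/3, 10)
obs 9: x=1 → posterior Beta(19/3, 10)
obs 10: x=0 → posterior Beta(19/3, 11)
obs 11: x=1 → posterior Beta(22/3, 11)
obs 12: x=1 → posterior Beta(25/3, 11)
obs 13: x=1 → posterior Beta(28/3, 11)
obs 14: x=1 → posterior Beta(31/3, 11)

k = 14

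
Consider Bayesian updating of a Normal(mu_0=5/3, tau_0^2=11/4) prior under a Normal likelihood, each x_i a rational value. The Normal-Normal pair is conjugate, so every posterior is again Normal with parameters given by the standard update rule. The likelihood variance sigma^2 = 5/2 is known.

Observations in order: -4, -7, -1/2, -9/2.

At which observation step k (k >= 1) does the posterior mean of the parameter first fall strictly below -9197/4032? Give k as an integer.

obs 1: x=-4 → posterior Normal(-82/63, 55/42)
obs 2: x=-7 → posterior Normal(-313/96, 55/64)
obs 3: x=-1/2 → posterior Normal(-659/258, 55/86)
obs 4: x=-9/2 → posterior Normal(-239/81, 55/108)

k = 2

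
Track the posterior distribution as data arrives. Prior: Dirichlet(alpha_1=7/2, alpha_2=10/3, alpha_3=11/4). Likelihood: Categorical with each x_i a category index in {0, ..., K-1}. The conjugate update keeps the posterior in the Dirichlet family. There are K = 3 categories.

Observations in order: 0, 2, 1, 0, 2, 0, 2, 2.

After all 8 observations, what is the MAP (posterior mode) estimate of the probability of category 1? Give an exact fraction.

obs 1: x=0 → posterior Dirichlet(9/2, 10/3, 11/4)
obs 2: x=2 → posterior Dirichlet(9/2, 10/3, 15/4)
obs 3: x=1 → posterior Dirichlet(9/2, 13/3, 15/4)
obs 4: x=0 → posterior Dirichlet(11/2, 13/3, 15/4)
obs 5: x=2 → posterior Dirichlet(11/2, 13/3, 19/4)
obs 6: x=0 → posterior Dirichlet(13/2, 13/3, 19/4)
obs 7: x=2 → posterior Dirichlet(13/2, 13/3, 23/4)
obs 8: x=2 → posterior Dirichlet(13/2, 13/3, 27/4)

8/35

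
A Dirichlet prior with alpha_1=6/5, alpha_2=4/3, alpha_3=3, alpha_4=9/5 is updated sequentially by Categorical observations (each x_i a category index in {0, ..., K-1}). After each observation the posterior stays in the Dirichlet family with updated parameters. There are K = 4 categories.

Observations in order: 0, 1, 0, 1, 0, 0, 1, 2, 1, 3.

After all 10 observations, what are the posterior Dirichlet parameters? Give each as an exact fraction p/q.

alpha_1=26/5, alpha_2=16/3, alpha_3=4, alpha_4=14/5

obs 1: x=0 → posterior Dirichlet(11/5, 4/3, 3, 9/5)
obs 2: x=1 → posterior Dirichlet(11/5, 7/3, 3, 9/5)
obs 3: x=0 → posterior Dirichlet(16/5, 7/3, 3, 9/5)
obs 4: x=1 → posterior Dirichlet(16/5, 10/3, 3, 9/5)
obs 5: x=0 → posterior Dirichlet(21/5, 10/3, 3, 9/5)
obs 6: x=0 → posterior Dirichlet(26/5, 10/3, 3, 9/5)
obs 7: x=1 → posterior Dirichlet(26/5, 13/3, 3, 9/5)
obs 8: x=2 → posterior Dirichlet(26/5, 13/3, 4, 9/5)
obs 9: x=1 → posterior Dirichlet(26/5, 16/3, 4, 9/5)
obs 10: x=3 → posterior Dirichlet(26/5, 16/3, 4, 14/5)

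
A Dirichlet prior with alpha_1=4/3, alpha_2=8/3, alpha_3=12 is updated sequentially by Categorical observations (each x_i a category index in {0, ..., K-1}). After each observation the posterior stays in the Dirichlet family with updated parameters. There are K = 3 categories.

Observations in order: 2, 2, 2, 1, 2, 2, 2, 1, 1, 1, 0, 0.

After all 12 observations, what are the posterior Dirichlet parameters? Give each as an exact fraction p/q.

alpha_1=10/3, alpha_2=20/3, alpha_3=18

obs 1: x=2 → posterior Dirichlet(4/3, 8/3, 13)
obs 2: x=2 → posterior Dirichlet(4/3, 8/3, 14)
obs 3: x=2 → posterior Dirichlet(4/3, 8/3, 15)
obs 4: x=1 → posterior Dirichlet(4/3, 11/3, 15)
obs 5: x=2 → posterior Dirichlet(4/3, 11/3, 16)
obs 6: x=2 → posterior Dirichlet(4/3, 11/3, 17)
obs 7: x=2 → posterior Dirichlet(4/3, 11/3, 18)
obs 8: x=1 → posterior Dirichlet(4/3, 14/3, 18)
obs 9: x=1 → posterior Dirichlet(4/3, 17/3, 18)
obs 10: x=1 → posterior Dirichlet(4/3, 20/3, 18)
obs 11: x=0 → posterior Dirichlet(7/3, 20/3, 18)
obs 12: x=0 → posterior Dirichlet(10/3, 20/3, 18)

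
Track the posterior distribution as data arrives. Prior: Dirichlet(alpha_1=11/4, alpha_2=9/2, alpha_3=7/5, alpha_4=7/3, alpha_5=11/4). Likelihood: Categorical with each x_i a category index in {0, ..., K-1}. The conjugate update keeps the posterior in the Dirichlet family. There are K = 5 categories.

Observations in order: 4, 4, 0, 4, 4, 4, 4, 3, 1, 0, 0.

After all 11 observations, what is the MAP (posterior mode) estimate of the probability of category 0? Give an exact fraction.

285/1184

obs 1: x=4 → posterior Dirichlet(11/4, 9/2, 7/5, 7/3, 15/4)
obs 2: x=4 → posterior Dirichlet(11/4, 9/2, 7/5, 7/3, 19/4)
obs 3: x=0 → posterior Dirichlet(15/4, 9/2, 7/5, 7/3, 19/4)
obs 4: x=4 → posterior Dirichlet(15/4, 9/2, 7/5, 7/3, 23/4)
obs 5: x=4 → posterior Dirichlet(15/4, 9/2, 7/5, 7/3, 27/4)
obs 6: x=4 → posterior Dirichlet(15/4, 9/2, 7/5, 7/3, 31/4)
obs 7: x=4 → posterior Dirichlet(15/4, 9/2, 7/5, 7/3, 35/4)
obs 8: x=3 → posterior Dirichlet(15/4, 9/2, 7/5, 10/3, 35/4)
obs 9: x=1 → posterior Dirichlet(15/4, 11/2, 7/5, 10/3, 35/4)
obs 10: x=0 → posterior Dirichlet(19/4, 11/2, 7/5, 10/3, 35/4)
obs 11: x=0 → posterior Dirichlet(23/4, 11/2, 7/5, 10/3, 35/4)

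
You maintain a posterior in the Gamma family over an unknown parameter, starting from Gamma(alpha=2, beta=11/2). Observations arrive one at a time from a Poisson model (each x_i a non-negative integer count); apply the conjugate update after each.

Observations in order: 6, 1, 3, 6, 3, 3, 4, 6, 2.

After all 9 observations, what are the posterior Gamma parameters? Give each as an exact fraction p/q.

alpha=36, beta=29/2

obs 1: x=6 → posterior Gamma(8, 13/2)
obs 2: x=1 → posterior Gamma(9, 15/2)
obs 3: x=3 → posterior Gamma(12, 17/2)
obs 4: x=6 → posterior Gamma(18, 19/2)
obs 5: x=3 → posterior Gamma(21, 21/2)
obs 6: x=3 → posterior Gamma(24, 23/2)
obs 7: x=4 → posterior Gamma(28, 25/2)
obs 8: x=6 → posterior Gamma(34, 27/2)
obs 9: x=2 → posterior Gamma(36, 29/2)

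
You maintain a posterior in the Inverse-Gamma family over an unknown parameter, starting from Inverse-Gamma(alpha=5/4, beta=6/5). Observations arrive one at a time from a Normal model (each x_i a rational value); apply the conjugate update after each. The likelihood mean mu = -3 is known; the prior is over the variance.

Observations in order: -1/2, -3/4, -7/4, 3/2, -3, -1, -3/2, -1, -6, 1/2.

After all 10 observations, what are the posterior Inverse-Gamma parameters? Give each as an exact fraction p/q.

alpha=25/4, beta=2681/80

obs 1: x=-1/2 → posterior Inverse-Gamma(7/4, 173/40)
obs 2: x=-3/4 → posterior Inverse-Gamma(9/4, 1097/160)
obs 3: x=-7/4 → posterior Inverse-Gamma(11/4, 611/80)
obs 4: x=3/2 → posterior Inverse-Gamma(13/4, 1421/80)
obs 5: x=-3 → posterior Inverse-Gamma(15/4, 1421/80)
obs 6: x=-1 → posterior Inverse-Gamma(17/4, 1581/80)
obs 7: x=-3/2 → posterior Inverse-Gamma(19/4, 1671/80)
obs 8: x=-1 → posterior Inverse-Gamma(21/4, 1831/80)
obs 9: x=-6 → posterior Inverse-Gamma(23/4, 2191/80)
obs 10: x=1/2 → posterior Inverse-Gamma(25/4, 2681/80)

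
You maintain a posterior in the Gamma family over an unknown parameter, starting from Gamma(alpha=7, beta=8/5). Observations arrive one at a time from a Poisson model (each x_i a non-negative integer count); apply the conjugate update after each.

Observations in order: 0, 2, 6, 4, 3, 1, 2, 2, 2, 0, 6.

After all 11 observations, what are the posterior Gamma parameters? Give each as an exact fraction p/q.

obs 1: x=0 → posterior Gamma(7, 13/5)
obs 2: x=2 → posterior Gamma(9, 18/5)
obs 3: x=6 → posterior Gamma(15, 23/5)
obs 4: x=4 → posterior Gamma(19, 28/5)
obs 5: x=3 → posterior Gamma(22, 33/5)
obs 6: x=1 → posterior Gamma(23, 38/5)
obs 7: x=2 → posterior Gamma(25, 43/5)
obs 8: x=2 → posterior Gamma(27, 48/5)
obs 9: x=2 → posterior Gamma(29, 53/5)
obs 10: x=0 → posterior Gamma(29, 58/5)
obs 11: x=6 → posterior Gamma(35, 63/5)

alpha=35, beta=63/5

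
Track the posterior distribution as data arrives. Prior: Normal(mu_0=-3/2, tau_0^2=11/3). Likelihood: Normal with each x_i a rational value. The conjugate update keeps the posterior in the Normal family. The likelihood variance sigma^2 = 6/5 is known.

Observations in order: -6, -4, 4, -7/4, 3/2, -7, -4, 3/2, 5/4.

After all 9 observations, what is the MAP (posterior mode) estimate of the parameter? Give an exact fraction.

obs 1: x=-6 → posterior Normal(-357/73, 66/73)
obs 2: x=-4 → posterior Normal(-577/128, 33/64)
obs 3: x=4 → posterior Normal(-119/61, 22/61)
obs 4: x=-7/4 → posterior Normal(-259/136, 33/119)
obs 5: x=3/2 → posterior Normal(-1483/1172, 66/293)
obs 6: x=-7 → posterior Normal(-3023/1392, 11/58)
obs 7: x=-4 → posterior Normal(-3903/1612, 66/403)
obs 8: x=3/2 → posterior Normal(-3573/1832, 33/229)
obs 9: x=5/4 → posterior Normal(-1649/1026, 22/171)

-1649/1026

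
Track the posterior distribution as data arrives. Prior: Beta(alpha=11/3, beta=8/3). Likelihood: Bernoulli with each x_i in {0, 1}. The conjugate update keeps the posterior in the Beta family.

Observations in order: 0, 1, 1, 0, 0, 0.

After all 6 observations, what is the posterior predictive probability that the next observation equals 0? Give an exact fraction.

20/37

obs 1: x=0 → posterior Beta(11/3, 11/3)
obs 2: x=1 → posterior Beta(14/3, 11/3)
obs 3: x=1 → posterior Beta(17/3, 11/3)
obs 4: x=0 → posterior Beta(17/3, 14/3)
obs 5: x=0 → posterior Beta(17/3, 17/3)
obs 6: x=0 → posterior Beta(17/3, 20/3)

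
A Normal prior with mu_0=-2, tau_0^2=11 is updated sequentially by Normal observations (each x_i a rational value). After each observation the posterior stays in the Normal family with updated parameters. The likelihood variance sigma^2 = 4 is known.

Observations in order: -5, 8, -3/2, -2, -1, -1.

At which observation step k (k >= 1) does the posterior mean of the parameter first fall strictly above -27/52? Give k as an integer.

obs 1: x=-5 → posterior Normal(-21/5, 44/15)
obs 2: x=8 → posterior Normal(25/26, 22/13)
obs 3: x=-3/2 → posterior Normal(17/74, 44/37)
obs 4: x=-2 → posterior Normal(-9/32, 11/12)
obs 5: x=-1 → posterior Normal(-49/118, 44/59)
obs 6: x=-1 → posterior Normal(-71/140, 22/35)

k = 2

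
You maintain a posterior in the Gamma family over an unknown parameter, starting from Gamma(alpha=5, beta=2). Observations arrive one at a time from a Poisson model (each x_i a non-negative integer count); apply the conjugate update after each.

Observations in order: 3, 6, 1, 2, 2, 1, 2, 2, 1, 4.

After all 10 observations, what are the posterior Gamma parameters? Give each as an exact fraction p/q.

alpha=29, beta=12

obs 1: x=3 → posterior Gamma(8, 3)
obs 2: x=6 → posterior Gamma(14, 4)
obs 3: x=1 → posterior Gamma(15, 5)
obs 4: x=2 → posterior Gamma(17, 6)
obs 5: x=2 → posterior Gamma(19, 7)
obs 6: x=1 → posterior Gamma(20, 8)
obs 7: x=2 → posterior Gamma(22, 9)
obs 8: x=2 → posterior Gamma(24, 10)
obs 9: x=1 → posterior Gamma(25, 11)
obs 10: x=4 → posterior Gamma(29, 12)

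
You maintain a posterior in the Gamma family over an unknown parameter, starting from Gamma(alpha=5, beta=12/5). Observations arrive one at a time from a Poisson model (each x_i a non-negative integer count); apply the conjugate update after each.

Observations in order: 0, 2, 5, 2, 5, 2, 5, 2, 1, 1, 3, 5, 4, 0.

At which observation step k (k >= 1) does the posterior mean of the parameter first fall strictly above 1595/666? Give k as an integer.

k = 5

obs 1: x=0 → posterior Gamma(5, 17/5)
obs 2: x=2 → posterior Gamma(7, 22/5)
obs 3: x=5 → posterior Gamma(12, 27/5)
obs 4: x=2 → posterior Gamma(14, 32/5)
obs 5: x=5 → posterior Gamma(19, 37/5)
obs 6: x=2 → posterior Gamma(21, 42/5)
obs 7: x=5 → posterior Gamma(26, 47/5)
obs 8: x=2 → posterior Gamma(28, 52/5)
obs 9: x=1 → posterior Gamma(29, 57/5)
obs 10: x=1 → posterior Gamma(30, 62/5)
obs 11: x=3 → posterior Gamma(33, 67/5)
obs 12: x=5 → posterior Gamma(38, 72/5)
obs 13: x=4 → posterior Gamma(42, 77/5)
obs 14: x=0 → posterior Gamma(42, 82/5)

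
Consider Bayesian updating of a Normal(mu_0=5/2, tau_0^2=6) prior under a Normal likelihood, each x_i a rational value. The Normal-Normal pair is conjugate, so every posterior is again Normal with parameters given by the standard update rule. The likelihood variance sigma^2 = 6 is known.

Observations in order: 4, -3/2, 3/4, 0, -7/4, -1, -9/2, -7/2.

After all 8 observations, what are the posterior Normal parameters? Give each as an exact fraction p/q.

mu_0=-5/9, tau_0^2=2/3

obs 1: x=4 → posterior Normal(13/4, 3)
obs 2: x=-3/2 → posterior Normal(5/3, 2)
obs 3: x=3/4 → posterior Normal(23/16, 3/2)
obs 4: x=0 → posterior Normal(23/20, 6/5)
obs 5: x=-7/4 → posterior Normal(2/3, 1)
obs 6: x=-1 → posterior Normal(3/7, 6/7)
obs 7: x=-9/2 → posterior Normal(-3/16, 3/4)
obs 8: x=-7/2 → posterior Normal(-5/9, 2/3)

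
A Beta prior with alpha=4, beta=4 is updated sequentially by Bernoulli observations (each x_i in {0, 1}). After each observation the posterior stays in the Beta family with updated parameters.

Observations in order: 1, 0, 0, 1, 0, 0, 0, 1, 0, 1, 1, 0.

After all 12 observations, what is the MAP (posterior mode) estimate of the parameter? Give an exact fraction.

obs 1: x=1 → posterior Beta(5, 4)
obs 2: x=0 → posterior Beta(5, 5)
obs 3: x=0 → posterior Beta(5, 6)
obs 4: x=1 → posterior Beta(6, 6)
obs 5: x=0 → posterior Beta(6, 7)
obs 6: x=0 → posterior Beta(6, 8)
obs 7: x=0 → posterior Beta(6, 9)
obs 8: x=1 → posterior Beta(7, 9)
obs 9: x=0 → posterior Beta(7, 10)
obs 10: x=1 → posterior Beta(8, 10)
obs 11: x=1 → posterior Beta(9, 10)
obs 12: x=0 → posterior Beta(9, 11)

4/9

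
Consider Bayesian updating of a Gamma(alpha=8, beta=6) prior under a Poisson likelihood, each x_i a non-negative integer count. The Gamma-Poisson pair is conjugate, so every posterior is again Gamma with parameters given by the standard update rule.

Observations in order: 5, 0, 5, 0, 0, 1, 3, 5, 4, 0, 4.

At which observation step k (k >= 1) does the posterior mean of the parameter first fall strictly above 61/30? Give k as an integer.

obs 1: x=5 → posterior Gamma(13, 7)
obs 2: x=0 → posterior Gamma(13, 8)
obs 3: x=5 → posterior Gamma(18, 9)
obs 4: x=0 → posterior Gamma(18, 10)
obs 5: x=0 → posterior Gamma(18, 11)
obs 6: x=1 → posterior Gamma(19, 12)
obs 7: x=3 → posterior Gamma(22, 13)
obs 8: x=5 → posterior Gamma(27, 14)
obs 9: x=4 → posterior Gamma(31, 15)
obs 10: x=0 → posterior Gamma(31, 16)
obs 11: x=4 → posterior Gamma(35, 17)

k = 9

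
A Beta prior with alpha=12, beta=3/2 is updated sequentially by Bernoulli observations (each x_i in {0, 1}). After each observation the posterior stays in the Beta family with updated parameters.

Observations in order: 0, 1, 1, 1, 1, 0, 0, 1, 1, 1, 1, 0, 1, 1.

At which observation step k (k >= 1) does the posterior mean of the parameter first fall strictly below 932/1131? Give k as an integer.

obs 1: x=0 → posterior Beta(12, 5/2)
obs 2: x=1 → posterior Beta(13, 5/2)
obs 3: x=1 → posterior Beta(14, 5/2)
obs 4: x=1 → posterior Beta(15, 5/2)
obs 5: x=1 → posterior Beta(16, 5/2)
obs 6: x=0 → posterior Beta(16, 7/2)
obs 7: x=0 → posterior Beta(16, 9/2)
obs 8: x=1 → posterior Beta(17, 9/2)
obs 9: x=1 → posterior Beta(18, 9/2)
obs 10: x=1 → posterior Beta(19, 9/2)
obs 11: x=1 → posterior Beta(20, 9/2)
obs 12: x=0 → posterior Beta(20, 11/2)
obs 13: x=1 → posterior Beta(21, 11/2)
obs 14: x=1 → posterior Beta(22, 11/2)

k = 6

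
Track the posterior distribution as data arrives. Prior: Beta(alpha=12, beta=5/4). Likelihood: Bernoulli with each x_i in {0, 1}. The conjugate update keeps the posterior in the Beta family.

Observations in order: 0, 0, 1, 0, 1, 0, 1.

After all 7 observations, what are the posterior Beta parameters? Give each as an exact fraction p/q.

obs 1: x=0 → posterior Beta(12, 9/4)
obs 2: x=0 → posterior Beta(12, 13/4)
obs 3: x=1 → posterior Beta(13, 13/4)
obs 4: x=0 → posterior Beta(13, 17/4)
obs 5: x=1 → posterior Beta(14, 17/4)
obs 6: x=0 → posterior Beta(14, 21/4)
obs 7: x=1 → posterior Beta(15, 21/4)

alpha=15, beta=21/4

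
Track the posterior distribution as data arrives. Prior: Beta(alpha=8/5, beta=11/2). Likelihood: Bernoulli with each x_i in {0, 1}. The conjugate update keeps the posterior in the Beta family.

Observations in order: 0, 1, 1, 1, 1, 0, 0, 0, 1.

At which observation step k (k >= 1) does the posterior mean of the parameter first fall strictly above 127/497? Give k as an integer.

obs 1: x=0 → posterior Beta(8/5, 13/2)
obs 2: x=1 → posterior Beta(13/5, 13/2)
obs 3: x=1 → posterior Beta(18/5, 13/2)
obs 4: x=1 → posterior Beta(23/5, 13/2)
obs 5: x=1 → posterior Beta(28/5, 13/2)
obs 6: x=0 → posterior Beta(28/5, 15/2)
obs 7: x=0 → posterior Beta(28/5, 17/2)
obs 8: x=0 → posterior Beta(28/5, 19/2)
obs 9: x=1 → posterior Beta(33/5, 19/2)

k = 2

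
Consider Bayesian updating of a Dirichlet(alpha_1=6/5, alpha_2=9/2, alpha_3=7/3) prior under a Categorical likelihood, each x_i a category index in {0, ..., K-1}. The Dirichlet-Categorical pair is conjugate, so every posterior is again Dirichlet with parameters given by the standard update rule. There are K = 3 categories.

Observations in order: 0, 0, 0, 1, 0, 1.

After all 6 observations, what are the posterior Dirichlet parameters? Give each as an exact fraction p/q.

obs 1: x=0 → posterior Dirichlet(11/5, 9/2, 7/3)
obs 2: x=0 → posterior Dirichlet(16/5, 9/2, 7/3)
obs 3: x=0 → posterior Dirichlet(21/5, 9/2, 7/3)
obs 4: x=1 → posterior Dirichlet(21/5, 11/2, 7/3)
obs 5: x=0 → posterior Dirichlet(26/5, 11/2, 7/3)
obs 6: x=1 → posterior Dirichlet(26/5, 13/2, 7/3)

alpha_1=26/5, alpha_2=13/2, alpha_3=7/3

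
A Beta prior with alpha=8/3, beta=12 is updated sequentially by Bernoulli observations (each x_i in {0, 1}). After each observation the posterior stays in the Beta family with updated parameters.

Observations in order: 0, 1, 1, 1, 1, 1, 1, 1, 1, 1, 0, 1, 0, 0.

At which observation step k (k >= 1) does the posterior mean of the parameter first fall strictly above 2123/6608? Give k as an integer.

k = 5

obs 1: x=0 → posterior Beta(8/3, 13)
obs 2: x=1 → posterior Beta(11/3, 13)
obs 3: x=1 → posterior Beta(14/3, 13)
obs 4: x=1 → posterior Beta(17/3, 13)
obs 5: x=1 → posterior Beta(20/3, 13)
obs 6: x=1 → posterior Beta(23/3, 13)
obs 7: x=1 → posterior Beta(26/3, 13)
obs 8: x=1 → posterior Beta(29/3, 13)
obs 9: x=1 → posterior Beta(32/3, 13)
obs 10: x=1 → posterior Beta(35/3, 13)
obs 11: x=0 → posterior Beta(35/3, 14)
obs 12: x=1 → posterior Beta(38/3, 14)
obs 13: x=0 → posterior Beta(38/3, 15)
obs 14: x=0 → posterior Beta(38/3, 16)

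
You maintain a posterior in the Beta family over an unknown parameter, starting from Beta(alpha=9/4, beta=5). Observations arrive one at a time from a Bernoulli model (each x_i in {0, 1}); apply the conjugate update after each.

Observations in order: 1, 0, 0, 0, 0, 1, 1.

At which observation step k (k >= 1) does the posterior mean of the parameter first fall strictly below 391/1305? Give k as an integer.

k = 4

obs 1: x=1 → posterior Beta(13/4, 5)
obs 2: x=0 → posterior Beta(13/4, 6)
obs 3: x=0 → posterior Beta(13/4, 7)
obs 4: x=0 → posterior Beta(13/4, 8)
obs 5: x=0 → posterior Beta(13/4, 9)
obs 6: x=1 → posterior Beta(17/4, 9)
obs 7: x=1 → posterior Beta(21/4, 9)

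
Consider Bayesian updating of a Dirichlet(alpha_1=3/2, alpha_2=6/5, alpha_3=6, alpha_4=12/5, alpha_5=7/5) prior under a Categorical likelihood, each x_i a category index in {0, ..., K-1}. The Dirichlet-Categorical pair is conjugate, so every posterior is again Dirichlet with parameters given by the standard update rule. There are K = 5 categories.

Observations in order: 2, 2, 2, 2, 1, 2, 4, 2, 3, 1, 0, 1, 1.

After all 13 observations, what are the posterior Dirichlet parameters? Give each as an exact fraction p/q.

obs 1: x=2 → posterior Dirichlet(3/2, 6/5, 7, 12/5, 7/5)
obs 2: x=2 → posterior Dirichlet(3/2, 6/5, 8, 12/5, 7/5)
obs 3: x=2 → posterior Dirichlet(3/2, 6/5, 9, 12/5, 7/5)
obs 4: x=2 → posterior Dirichlet(3/2, 6/5, 10, 12/5, 7/5)
obs 5: x=1 → posterior Dirichlet(3/2, 11/5, 10, 12/5, 7/5)
obs 6: x=2 → posterior Dirichlet(3/2, 11/5, 11, 12/5, 7/5)
obs 7: x=4 → posterior Dirichlet(3/2, 11/5, 11, 12/5, 12/5)
obs 8: x=2 → posterior Dirichlet(3/2, 11/5, 12, 12/5, 12/5)
obs 9: x=3 → posterior Dirichlet(3/2, 11/5, 12, 17/5, 12/5)
obs 10: x=1 → posterior Dirichlet(3/2, 16/5, 12, 17/5, 12/5)
obs 11: x=0 → posterior Dirichlet(5/2, 16/5, 12, 17/5, 12/5)
obs 12: x=1 → posterior Dirichlet(5/2, 21/5, 12, 17/5, 12/5)
obs 13: x=1 → posterior Dirichlet(5/2, 26/5, 12, 17/5, 12/5)

alpha_1=5/2, alpha_2=26/5, alpha_3=12, alpha_4=17/5, alpha_5=12/5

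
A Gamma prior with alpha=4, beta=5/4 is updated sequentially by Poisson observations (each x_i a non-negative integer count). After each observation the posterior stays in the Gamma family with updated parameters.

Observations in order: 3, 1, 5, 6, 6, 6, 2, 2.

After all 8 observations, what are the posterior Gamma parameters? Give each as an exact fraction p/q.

alpha=35, beta=37/4

obs 1: x=3 → posterior Gamma(7, 9/4)
obs 2: x=1 → posterior Gamma(8, 13/4)
obs 3: x=5 → posterior Gamma(13, 17/4)
obs 4: x=6 → posterior Gamma(19, 21/4)
obs 5: x=6 → posterior Gamma(25, 25/4)
obs 6: x=6 → posterior Gamma(31, 29/4)
obs 7: x=2 → posterior Gamma(33, 33/4)
obs 8: x=2 → posterior Gamma(35, 37/4)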